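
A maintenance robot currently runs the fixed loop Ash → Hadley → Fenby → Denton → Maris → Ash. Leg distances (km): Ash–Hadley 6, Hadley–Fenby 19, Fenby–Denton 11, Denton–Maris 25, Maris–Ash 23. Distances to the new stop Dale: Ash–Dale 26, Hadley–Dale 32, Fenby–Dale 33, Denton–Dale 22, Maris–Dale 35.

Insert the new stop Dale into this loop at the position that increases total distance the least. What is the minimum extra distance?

Minimum extra distance: 32 km, inserting Dale between Denton and Maris.

Insertion cost between consecutive stops i–j is d(i,Dale) + d(Dale,j) − d(i,j):
  between Ash and Hadley: 26 + 32 − 6 = 52
  between Hadley and Fenby: 32 + 33 − 19 = 46
  between Fenby and Denton: 33 + 22 − 11 = 44
  between Denton and Maris: 22 + 35 − 25 = 32
  between Maris and Ash: 35 + 26 − 23 = 38
Cheapest insertion is between Denton and Maris, adding 32.
New total = 84 + 32 = 116.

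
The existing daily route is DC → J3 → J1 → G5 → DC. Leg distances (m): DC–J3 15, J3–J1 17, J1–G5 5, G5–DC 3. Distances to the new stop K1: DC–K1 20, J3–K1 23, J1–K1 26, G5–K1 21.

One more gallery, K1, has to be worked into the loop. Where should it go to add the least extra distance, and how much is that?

+28 m — insert K1 between DC and J3.

Insertion cost between consecutive stops i–j is d(i,K1) + d(K1,j) − d(i,j):
  between DC and J3: 20 + 23 − 15 = 28
  between J3 and J1: 23 + 26 − 17 = 32
  between J1 and G5: 26 + 21 − 5 = 42
  between G5 and DC: 21 + 20 − 3 = 38
Cheapest insertion is between DC and J3, adding 28.
New total = 40 + 28 = 68.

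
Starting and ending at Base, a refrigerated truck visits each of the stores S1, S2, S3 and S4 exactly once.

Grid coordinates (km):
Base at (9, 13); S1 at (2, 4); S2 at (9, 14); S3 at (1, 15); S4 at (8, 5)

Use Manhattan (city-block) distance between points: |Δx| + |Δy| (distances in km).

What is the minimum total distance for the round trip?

Minimum total distance: 38 km.

There are 12 distinct closed tours to check (reversals are equivalent).
Base-S1-S2-S3-S4-Base: 16+17+9+17+9 = 68
Base-S1-S2-S4-S3-Base: 16+17+10+17+10 = 70
Base-S1-S3-S2-S4-Base: 16+12+9+10+9 = 56
Base-S1-S3-S4-S2-Base: 16+12+17+10+1 = 56
Base-S1-S4-S2-S3-Base: 16+7+10+9+10 = 52
Base-S1-S4-S3-S2-Base: 16+7+17+9+1 = 50
Base-S2-S1-S3-S4-Base: 1+17+12+17+9 = 56
Base-S2-S1-S4-S3-Base: 1+17+7+17+10 = 52
Base-S2-S3-S1-S4-Base: 1+9+12+7+9 = 38
Base-S2-S4-S1-S3-Base: 1+10+7+12+10 = 40
Base-S3-S1-S2-S4-Base: 10+12+17+10+9 = 58
Base-S3-S2-S1-S4-Base: 10+9+17+7+9 = 52
The minimum is 38.
One optimal route: Base → S2 → S3 → S1 → S4 → Base (or its reverse).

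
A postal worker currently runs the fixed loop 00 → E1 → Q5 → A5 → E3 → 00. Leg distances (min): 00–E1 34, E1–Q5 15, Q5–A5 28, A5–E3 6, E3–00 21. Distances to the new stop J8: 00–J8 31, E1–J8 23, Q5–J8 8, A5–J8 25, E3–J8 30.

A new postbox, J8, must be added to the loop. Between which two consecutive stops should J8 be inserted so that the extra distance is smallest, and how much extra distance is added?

Insertion cost between consecutive stops i–j is d(i,J8) + d(J8,j) − d(i,j):
  between 00 and E1: 31 + 23 − 34 = 20
  between E1 and Q5: 23 + 8 − 15 = 16
  between Q5 and A5: 8 + 25 − 28 = 5
  between A5 and E3: 25 + 30 − 6 = 49
  between E3 and 00: 30 + 31 − 21 = 40
Cheapest insertion is between Q5 and A5, adding 5.
New total = 104 + 5 = 109.

Adding 5 min by placing J8 on the Q5–A5 leg.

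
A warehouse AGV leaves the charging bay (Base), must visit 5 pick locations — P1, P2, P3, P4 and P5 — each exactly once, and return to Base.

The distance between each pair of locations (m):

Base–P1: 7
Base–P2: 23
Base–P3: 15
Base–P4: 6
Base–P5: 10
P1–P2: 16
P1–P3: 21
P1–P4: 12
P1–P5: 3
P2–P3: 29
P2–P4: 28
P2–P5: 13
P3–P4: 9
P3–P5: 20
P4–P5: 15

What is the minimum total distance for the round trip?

There are 60 distinct closed tours to check (reversals are equivalent).
Base→P1→P2→P3→P4→P5→Base: 7+16+29+9+15+10 = 86
Base→P1→P2→P3→P5→P4→Base: 7+16+29+20+15+6 = 93
Base→P1→P2→P4→P3→P5→Base: 7+16+28+9+20+10 = 90
Base→P1→P2→P4→P5→P3→Base: 7+16+28+15+20+15 = 101
Base→P1→P2→P5→P3→P4→Base: 7+16+13+20+9+6 = 71
Base→P1→P2→P5→P4→P3→Base: 7+16+13+15+9+15 = 75
Base→P1→P3→P2→P4→P5→Base: 7+21+29+28+15+10 = 110
Base→P1→P3→P2→P5→P4→Base: 7+21+29+13+15+6 = 91
Base→P1→P3→P4→P2→P5→Base: 7+21+9+28+13+10 = 88
Base→P1→P3→P4→P5→P2→Base: 7+21+9+15+13+23 = 88
Base→P1→P3→P5→P2→P4→Base: 7+21+20+13+28+6 = 95
Base→P1→P3→P5→P4→P2→Base: 7+21+20+15+28+23 = 114
Base→P1→P4→P2→P3→P5→Base: 7+12+28+29+20+10 = 106
Base→P1→P4→P2→P5→P3→Base: 7+12+28+13+20+15 = 95
… (46 more)
Base→P1→P5→P2→P3→P4→Base: 7+3+13+29+9+6 = 67  ← best
The minimum is 67.
One optimal route: Base → P1 → P5 → P2 → P3 → P4 → Base (or its reverse).

Minimum total distance: 67 m.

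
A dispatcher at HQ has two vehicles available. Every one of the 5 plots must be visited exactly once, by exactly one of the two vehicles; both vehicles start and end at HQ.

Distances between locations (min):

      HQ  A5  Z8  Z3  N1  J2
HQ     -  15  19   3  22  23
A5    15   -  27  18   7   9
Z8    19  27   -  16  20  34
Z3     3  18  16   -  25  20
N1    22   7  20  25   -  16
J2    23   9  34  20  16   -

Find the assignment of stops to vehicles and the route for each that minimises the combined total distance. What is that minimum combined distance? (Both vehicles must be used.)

There are 2^4 − 1 = 15 ways to divide the 5 stops into two non-empty groups. For each, the best each vehicle can do is its own shortest tour through its group:
  {A5} + {Z8, Z3, N1, J2}: 30 + 78 = 108
  {Z8} + {A5, Z3, N1, J2}: 38 + 61 = 99
  {A5, Z8} + {Z3, N1, J2}: 61 + 61 = 122
  {Z3} + {A5, Z8, N1, J2}: 6 + 78 = 84
  {A5, Z3} + {Z8, N1, J2}: 36 + 78 = 114
  {Z8, Z3} + {A5, N1, J2}: 38 + 61 = 99
  … (15 splits in total)
Best: vehicle 1 HQ → Z3 → HQ = 6; vehicle 2 HQ → Z8 → N1 → A5 → J2 → HQ = 78; combined 84.

Minimum combined distance: 84 min.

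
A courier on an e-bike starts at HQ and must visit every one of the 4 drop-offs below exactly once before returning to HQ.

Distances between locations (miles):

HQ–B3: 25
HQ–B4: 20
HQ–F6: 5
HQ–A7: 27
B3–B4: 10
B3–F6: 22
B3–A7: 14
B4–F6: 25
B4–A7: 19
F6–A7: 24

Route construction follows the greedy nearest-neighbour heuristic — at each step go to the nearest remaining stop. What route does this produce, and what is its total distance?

At HQ the remaining stops are F6 5, B4 20, B3 25, A7 27; go to F6.
At F6 the remaining stops are B3 22, A7 24, B4 25; go to B3.
At B3 the remaining stops are B4 10, A7 14; go to B4.
At B4 the remaining stops are A7 19; go to A7.
Return A7→HQ: 27.
Total = 5 + 22 + 10 + 19 + 27 = 83.

Nearest-neighbour total = 83 miles; route HQ → F6 → B3 → B4 → A7 → HQ.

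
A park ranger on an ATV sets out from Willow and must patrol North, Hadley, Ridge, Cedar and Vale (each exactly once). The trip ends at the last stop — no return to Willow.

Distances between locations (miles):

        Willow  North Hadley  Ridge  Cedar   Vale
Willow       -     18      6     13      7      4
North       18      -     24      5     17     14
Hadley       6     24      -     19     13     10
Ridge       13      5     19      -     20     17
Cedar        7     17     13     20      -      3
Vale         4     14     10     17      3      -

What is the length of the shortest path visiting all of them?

There are 5! = 120 possible orderings.
Willow → North → Hadley → Ridge → Cedar → Vale: 18+24+19+20+3 = 84
Willow → North → Hadley → Ridge → Vale → Cedar: 18+24+19+17+3 = 81
Willow → North → Hadley → Cedar → Ridge → Vale: 18+24+13+20+17 = 92
Willow → North → Hadley → Cedar → Vale → Ridge: 18+24+13+3+17 = 75
Willow → North → Hadley → Vale → Ridge → Cedar: 18+24+10+17+20 = 89
Willow → North → Hadley → Vale → Cedar → Ridge: 18+24+10+3+20 = 75
Willow → North → Ridge → Hadley → Cedar → Vale: 18+5+19+13+3 = 58
Willow → North → Ridge → Hadley → Vale → Cedar: 18+5+19+10+3 = 55
Willow → North → Ridge → Cedar → Hadley → Vale: 18+5+20+13+10 = 66
Willow → North → Ridge → Cedar → Vale → Hadley: 18+5+20+3+10 = 56
Willow → North → Ridge → Vale → Hadley → Cedar: 18+5+17+10+13 = 63
Willow → North → Ridge → Vale → Cedar → Hadley: 18+5+17+3+13 = 56
Willow → North → Cedar → Hadley → Ridge → Vale: 18+17+13+19+17 = 84
Willow → North → Cedar → Hadley → Vale → Ridge: 18+17+13+10+17 = 75
… (106 more)
Willow → Hadley → Cedar → Vale → North → Ridge: 6+13+3+14+5 = 41  ← best
The minimum is 41.
One shortest path: Willow → Hadley → Cedar → Vale → North → Ridge.

41 miles — the minimum one-way total.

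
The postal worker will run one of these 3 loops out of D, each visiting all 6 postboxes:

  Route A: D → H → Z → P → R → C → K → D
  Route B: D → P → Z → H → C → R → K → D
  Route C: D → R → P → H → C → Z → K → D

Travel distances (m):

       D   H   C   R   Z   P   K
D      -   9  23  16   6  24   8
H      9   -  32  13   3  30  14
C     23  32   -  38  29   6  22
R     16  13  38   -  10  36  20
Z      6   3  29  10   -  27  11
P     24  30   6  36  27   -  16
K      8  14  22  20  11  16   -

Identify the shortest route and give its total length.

Route A: 9 + 3 + 27 + 36 + 38 + 22 + 8 = 143
Route B: 24 + 27 + 3 + 32 + 38 + 20 + 8 = 152
Route C: 16 + 36 + 30 + 32 + 29 + 11 + 8 = 162

Shortest is Route A, total 143 m.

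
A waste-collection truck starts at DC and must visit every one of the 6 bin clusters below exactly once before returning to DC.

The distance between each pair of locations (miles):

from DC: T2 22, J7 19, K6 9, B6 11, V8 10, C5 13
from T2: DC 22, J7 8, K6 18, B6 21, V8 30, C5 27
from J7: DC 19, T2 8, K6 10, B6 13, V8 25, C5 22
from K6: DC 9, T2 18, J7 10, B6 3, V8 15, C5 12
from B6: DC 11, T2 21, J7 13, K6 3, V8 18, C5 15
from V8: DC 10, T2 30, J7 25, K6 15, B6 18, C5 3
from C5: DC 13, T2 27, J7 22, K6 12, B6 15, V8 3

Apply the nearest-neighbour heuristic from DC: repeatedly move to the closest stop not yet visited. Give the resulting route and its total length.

DC → [K6:9 / V8:10 / B6:11 / C5:13 / J7:19 / T2:22] → K6 (9)
K6 → [B6:3 / J7:10 / C5:12 / V8:15 / T2:18] → B6 (3)
B6 → [J7:13 / C5:15 / V8:18 / T2:21] → J7 (13)
J7 → [T2:8 / C5:22 / V8:25] → T2 (8)
T2 → [C5:27 / V8:30] → C5 (27)
C5 → [V8:3] → V8 (3)
Return V8→DC: 10.
Total = 9 + 3 + 13 + 8 + 27 + 3 + 10 = 73.

73 miles along DC → K6 → B6 → J7 → T2 → C5 → V8 → DC.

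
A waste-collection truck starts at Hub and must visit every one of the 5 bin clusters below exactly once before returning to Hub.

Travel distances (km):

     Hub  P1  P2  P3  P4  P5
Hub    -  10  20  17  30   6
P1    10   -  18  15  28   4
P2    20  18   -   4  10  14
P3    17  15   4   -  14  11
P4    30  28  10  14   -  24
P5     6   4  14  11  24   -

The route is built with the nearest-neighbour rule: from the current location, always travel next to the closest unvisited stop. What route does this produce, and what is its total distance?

At Hub the remaining stops are P5 6, P1 10, P3 17, P2 20, P4 30; go to P5.
At P5 the remaining stops are P1 4, P3 11, P2 14, P4 24; go to P1.
At P1 the remaining stops are P3 15, P2 18, P4 28; go to P3.
At P3 the remaining stops are P2 4, P4 14; go to P2.
At P2 the remaining stops are P4 10; go to P4.
Return P4→Hub: 30.
Total = 6 + 4 + 15 + 4 + 10 + 30 = 69.

Nearest-neighbour total = 69 km; route Hub → P5 → P1 → P3 → P2 → P4 → Hub.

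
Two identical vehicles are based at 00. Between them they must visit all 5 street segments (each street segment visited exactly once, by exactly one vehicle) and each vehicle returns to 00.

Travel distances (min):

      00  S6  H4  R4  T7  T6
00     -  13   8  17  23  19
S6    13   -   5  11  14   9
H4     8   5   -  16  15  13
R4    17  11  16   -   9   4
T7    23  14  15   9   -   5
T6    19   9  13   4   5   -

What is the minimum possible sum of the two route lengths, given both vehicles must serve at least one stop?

Try each way of splitting the stops between the two vehicles (each non-empty) and, for each split, find the best tour for each vehicle:
  {S6} + {H4, R4, T7, T6}: 26 + 49 = 75
  {H4} + {S6, R4, T7, T6}: 16 + 53 = 69
  {S6, H4} + {R4, T7, T6}: 26 + 49 = 75
  {R4} + {S6, H4, T7, T6}: 34 + 50 = 84
  {S6, R4} + {H4, T7, T6}: 41 + 47 = 88
  {H4, R4} + {S6, T7, T6}: 41 + 50 = 91
  … (15 splits in total)
Best: vehicle 1 00 → H4 → 00 = 16; vehicle 2 00 → S6 → T7 → T6 → R4 → 00 = 53; combined 69.

69 min — the smallest possible combined total.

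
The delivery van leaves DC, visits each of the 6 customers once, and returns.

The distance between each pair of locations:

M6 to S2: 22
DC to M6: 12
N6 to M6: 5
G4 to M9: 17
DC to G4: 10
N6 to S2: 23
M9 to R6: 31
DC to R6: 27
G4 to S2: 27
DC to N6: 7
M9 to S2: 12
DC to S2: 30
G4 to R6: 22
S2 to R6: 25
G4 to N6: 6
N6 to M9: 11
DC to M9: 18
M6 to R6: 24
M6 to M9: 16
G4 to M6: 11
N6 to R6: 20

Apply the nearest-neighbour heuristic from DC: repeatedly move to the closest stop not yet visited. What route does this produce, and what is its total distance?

Nearest-neighbour total = 104; route DC → N6 → M6 → G4 → M9 → S2 → R6 → DC.

At DC the remaining stops are N6 7, G4 10, M6 12, M9 18, R6 27, S2 30; go to N6.
At N6 the remaining stops are M6 5, G4 6, M9 11, R6 20, S2 23; go to M6.
At M6 the remaining stops are G4 11, M9 16, S2 22, R6 24; go to G4.
At G4 the remaining stops are M9 17, R6 22, S2 27; go to M9.
At M9 the remaining stops are S2 12, R6 31; go to S2.
At S2 the remaining stops are R6 25; go to R6.
Return R6→DC: 27.
Total = 7 + 5 + 11 + 17 + 12 + 25 + 27 = 104.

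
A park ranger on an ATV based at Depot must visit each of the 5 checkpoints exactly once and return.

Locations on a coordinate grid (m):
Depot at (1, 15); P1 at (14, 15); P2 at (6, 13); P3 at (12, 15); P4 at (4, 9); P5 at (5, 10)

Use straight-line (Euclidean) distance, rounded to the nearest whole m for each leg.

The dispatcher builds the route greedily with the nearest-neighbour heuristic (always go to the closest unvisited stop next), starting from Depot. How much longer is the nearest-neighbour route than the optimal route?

The nearest-neighbour route is 3 m longer than optimal.

From Depot: P2=5, P5=6, P4=7, P3=11, P1=13 → choose P2 (5).
From P2: P5=3, P4=4, P3=6, P1=8 → choose P5 (3).
From P5: P4=1, P3=9, P1=10 → choose P4 (1).
From P4: P3=10, P1=12 → choose P3 (10).
From P3: P1=2 → choose P1 (2).
NN route Depot → P2 → P5 → P4 → P3 → P1 → Depot costs 34.
Optimal: Depot → P2 → P3 → P1 → P5 → P4 → Depot costs 31 (by enumerating all 60 distinct tours).
Excess = 34 − 31 = 3.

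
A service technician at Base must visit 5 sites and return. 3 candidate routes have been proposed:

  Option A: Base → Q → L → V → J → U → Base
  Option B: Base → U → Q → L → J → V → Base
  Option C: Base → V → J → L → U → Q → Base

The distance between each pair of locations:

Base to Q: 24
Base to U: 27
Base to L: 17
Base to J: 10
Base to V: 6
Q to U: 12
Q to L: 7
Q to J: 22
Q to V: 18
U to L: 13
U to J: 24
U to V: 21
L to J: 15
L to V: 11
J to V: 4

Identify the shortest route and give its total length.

Shortest is Option B, total 71.

Option A: 24 + 7 + 11 + 4 + 24 + 27 = 97
Option B: 27 + 12 + 7 + 15 + 4 + 6 = 71
Option C: 6 + 4 + 15 + 13 + 12 + 24 = 74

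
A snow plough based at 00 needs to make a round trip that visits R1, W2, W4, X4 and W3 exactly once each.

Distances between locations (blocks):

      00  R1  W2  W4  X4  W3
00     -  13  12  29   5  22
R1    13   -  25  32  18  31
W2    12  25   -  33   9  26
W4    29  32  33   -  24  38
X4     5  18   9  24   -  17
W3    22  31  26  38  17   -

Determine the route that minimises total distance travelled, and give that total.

Minimum total distance: 121 blocks.

00 - R1 - W2 - W4 - X4 - W3 - 00: 13+25+33+24+17+22 = 134
00 - R1 - W2 - W4 - W3 - X4 - 00: 13+25+33+38+17+5 = 131
00 - R1 - W2 - X4 - W4 - W3 - 00: 13+25+9+24+38+22 = 131
00 - R1 - W2 - X4 - W3 - W4 - 00: 13+25+9+17+38+29 = 131
00 - R1 - W2 - W3 - W4 - X4 - 00: 13+25+26+38+24+5 = 131
00 - R1 - W2 - W3 - X4 - W4 - 00: 13+25+26+17+24+29 = 134
00 - R1 - W4 - W2 - X4 - W3 - 00: 13+32+33+9+17+22 = 126
00 - R1 - W4 - W2 - W3 - X4 - 00: 13+32+33+26+17+5 = 126
00 - R1 - W4 - X4 - W2 - W3 - 00: 13+32+24+9+26+22 = 126
00 - R1 - W4 - X4 - W3 - W2 - 00: 13+32+24+17+26+12 = 124
00 - R1 - W4 - W3 - W2 - X4 - 00: 13+32+38+26+9+5 = 123
00 - R1 - W4 - W3 - X4 - W2 - 00: 13+32+38+17+9+12 = 121
00 - R1 - X4 - W2 - W4 - W3 - 00: 13+18+9+33+38+22 = 133
00 - R1 - X4 - W2 - W3 - W4 - 00: 13+18+9+26+38+29 = 133
… (46 more)
The minimum is 121.
One optimal route: 00 → R1 → W4 → W3 → X4 → W2 → 00 (or its reverse).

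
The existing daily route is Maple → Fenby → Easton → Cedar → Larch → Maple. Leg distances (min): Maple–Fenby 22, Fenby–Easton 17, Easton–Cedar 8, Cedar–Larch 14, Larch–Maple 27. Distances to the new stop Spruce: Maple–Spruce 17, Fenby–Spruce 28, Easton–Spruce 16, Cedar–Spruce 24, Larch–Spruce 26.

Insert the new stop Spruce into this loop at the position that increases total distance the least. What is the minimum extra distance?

Insertion cost between consecutive stops i–j is d(i,Spruce) + d(Spruce,j) − d(i,j):
  between Maple and Fenby: 17 + 28 − 22 = 23
  between Fenby and Easton: 28 + 16 − 17 = 27
  between Easton and Cedar: 16 + 24 − 8 = 32
  between Cedar and Larch: 24 + 26 − 14 = 36
  between Larch and Maple: 26 + 17 − 27 = 16
Cheapest insertion is between Larch and Maple, adding 16.
New total = 88 + 16 = 104.

Minimum extra distance: 16 min, inserting Spruce between Larch and Maple.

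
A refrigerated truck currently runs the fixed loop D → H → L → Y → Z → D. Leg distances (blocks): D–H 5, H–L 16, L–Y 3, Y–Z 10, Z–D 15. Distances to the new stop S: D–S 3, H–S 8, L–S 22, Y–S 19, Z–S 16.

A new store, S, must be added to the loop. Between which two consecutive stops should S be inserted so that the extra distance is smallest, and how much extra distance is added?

Adding 4 blocks by placing S on the Z–D leg.

Insertion cost between consecutive stops i–j is d(i,S) + d(S,j) − d(i,j):
  between D and H: 3 + 8 − 5 = 6
  between H and L: 8 + 22 − 16 = 14
  between L and Y: 22 + 19 − 3 = 38
  between Y and Z: 19 + 16 − 10 = 25
  between Z and D: 16 + 3 − 15 = 4
Cheapest insertion is between Z and D, adding 4.
New total = 49 + 4 = 53.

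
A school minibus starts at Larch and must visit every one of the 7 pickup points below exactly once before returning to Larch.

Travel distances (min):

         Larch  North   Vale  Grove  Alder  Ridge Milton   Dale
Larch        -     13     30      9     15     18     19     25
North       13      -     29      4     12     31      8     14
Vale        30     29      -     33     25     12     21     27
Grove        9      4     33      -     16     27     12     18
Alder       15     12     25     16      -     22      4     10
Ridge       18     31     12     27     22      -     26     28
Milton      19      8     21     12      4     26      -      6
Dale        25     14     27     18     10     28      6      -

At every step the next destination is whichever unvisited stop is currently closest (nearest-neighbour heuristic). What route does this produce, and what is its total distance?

Larch → [Grove:9 / North:13 / Alder:15 / Ridge:18 / Milton:19 / Dale:25 / Vale:30] → Grove (9)
Grove → [North:4 / Milton:12 / Alder:16 / Dale:18 / Ridge:27 / Vale:33] → North (4)
North → [Milton:8 / Alder:12 / Dale:14 / Vale:29 / Ridge:31] → Milton (8)
Milton → [Alder:4 / Dale:6 / Vale:21 / Ridge:26] → Alder (4)
Alder → [Dale:10 / Ridge:22 / Vale:25] → Dale (10)
Dale → [Vale:27 / Ridge:28] → Vale (27)
Vale → [Ridge:12] → Ridge (12)
Return Ridge→Larch: 18.
Total = 9 + 4 + 8 + 4 + 10 + 27 + 12 + 18 = 92.

Total distance 92 min via the nearest-neighbour route Larch → Grove → North → Milton → Alder → Dale → Vale → Ridge → Larch.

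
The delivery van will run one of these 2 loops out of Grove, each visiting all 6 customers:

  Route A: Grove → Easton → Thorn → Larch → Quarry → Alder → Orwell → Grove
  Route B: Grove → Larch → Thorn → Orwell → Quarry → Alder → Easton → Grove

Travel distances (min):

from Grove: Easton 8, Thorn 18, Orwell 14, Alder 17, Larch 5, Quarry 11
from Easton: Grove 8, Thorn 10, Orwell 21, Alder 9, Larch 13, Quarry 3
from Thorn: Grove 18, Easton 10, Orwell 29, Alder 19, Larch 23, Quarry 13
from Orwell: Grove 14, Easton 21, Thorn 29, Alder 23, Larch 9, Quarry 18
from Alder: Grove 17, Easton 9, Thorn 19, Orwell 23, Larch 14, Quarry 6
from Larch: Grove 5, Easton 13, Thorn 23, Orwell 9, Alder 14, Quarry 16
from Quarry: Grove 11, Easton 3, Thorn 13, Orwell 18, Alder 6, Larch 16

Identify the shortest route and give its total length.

Shortest is Route B, total 98 min.

Route A: 8 + 10 + 23 + 16 + 6 + 23 + 14 = 100
Route B: 5 + 23 + 29 + 18 + 6 + 9 + 8 = 98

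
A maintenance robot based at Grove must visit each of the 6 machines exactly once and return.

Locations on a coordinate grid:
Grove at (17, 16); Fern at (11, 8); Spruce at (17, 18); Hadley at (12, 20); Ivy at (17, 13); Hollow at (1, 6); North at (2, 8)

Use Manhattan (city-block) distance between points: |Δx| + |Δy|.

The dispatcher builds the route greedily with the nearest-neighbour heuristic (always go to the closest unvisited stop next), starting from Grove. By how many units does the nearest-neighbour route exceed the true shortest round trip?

From Grove: Spruce=2, Ivy=3, Hadley=9, Fern=14, North=23, Hollow=26 → choose Spruce (2).
From Spruce: Ivy=5, Hadley=7, Fern=16, North=25, Hollow=28 → choose Ivy (5).
From Ivy: Fern=11, Hadley=12, North=20, Hollow=23 → choose Fern (11).
From Fern: North=9, Hollow=12, Hadley=13 → choose North (9).
From North: Hollow=3, Hadley=22 → choose Hollow (3).
From Hollow: Hadley=25 → choose Hadley (25).
NN route Grove → Spruce → Ivy → Fern → North → Hollow → Hadley → Grove costs 64.
Optimal: Grove → Spruce → Hadley → Fern → Hollow → North → Ivy → Grove costs 60 (by enumerating all 360 distinct tours).
Excess = 64 − 60 = 4.

The nearest-neighbour route is 4 longer than optimal.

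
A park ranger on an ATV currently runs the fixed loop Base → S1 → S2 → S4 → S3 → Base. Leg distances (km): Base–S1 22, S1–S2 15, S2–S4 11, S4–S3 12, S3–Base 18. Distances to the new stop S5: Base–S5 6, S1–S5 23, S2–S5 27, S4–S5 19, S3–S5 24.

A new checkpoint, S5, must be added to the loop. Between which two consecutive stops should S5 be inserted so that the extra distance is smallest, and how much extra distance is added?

Insertion cost between consecutive stops i–j is d(i,S5) + d(S5,j) − d(i,j):
  between Base and S1: 6 + 23 − 22 = 7
  between S1 and S2: 23 + 27 − 15 = 35
  between S2 and S4: 27 + 19 − 11 = 35
  between S4 and S3: 19 + 24 − 12 = 31
  between S3 and Base: 24 + 6 − 18 = 12
Cheapest insertion is between Base and S1, adding 7.
New total = 78 + 7 = 85.

Minimum extra distance: 7 km, inserting S5 between Base and S1.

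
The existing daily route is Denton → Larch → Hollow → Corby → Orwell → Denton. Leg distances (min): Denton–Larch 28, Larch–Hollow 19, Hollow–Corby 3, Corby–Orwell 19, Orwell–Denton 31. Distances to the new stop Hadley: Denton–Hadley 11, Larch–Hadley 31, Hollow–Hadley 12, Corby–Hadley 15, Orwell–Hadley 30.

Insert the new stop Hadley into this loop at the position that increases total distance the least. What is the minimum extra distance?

Insertion cost between consecutive stops i–j is d(i,Hadley) + d(Hadley,j) − d(i,j):
  between Denton and Larch: 11 + 31 − 28 = 14
  between Larch and Hollow: 31 + 12 − 19 = 24
  between Hollow and Corby: 12 + 15 − 3 = 24
  between Corby and Orwell: 15 + 30 − 19 = 26
  between Orwell and Denton: 30 + 11 − 31 = 10
Cheapest insertion is between Orwell and Denton, adding 10.
New total = 100 + 10 = 110.

+10 min — insert Hadley between Orwell and Denton.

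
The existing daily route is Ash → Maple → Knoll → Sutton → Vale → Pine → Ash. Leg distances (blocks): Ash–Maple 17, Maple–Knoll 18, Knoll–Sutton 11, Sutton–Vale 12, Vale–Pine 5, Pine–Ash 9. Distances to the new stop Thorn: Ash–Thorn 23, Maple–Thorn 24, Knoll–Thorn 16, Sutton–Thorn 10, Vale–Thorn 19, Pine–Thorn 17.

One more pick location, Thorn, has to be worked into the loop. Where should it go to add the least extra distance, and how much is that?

Insertion cost between consecutive stops i–j is d(i,Thorn) + d(Thorn,j) − d(i,j):
  between Ash and Maple: 23 + 24 − 17 = 30
  between Maple and Knoll: 24 + 16 − 18 = 22
  between Knoll and Sutton: 16 + 10 − 11 = 15
  between Sutton and Vale: 10 + 19 − 12 = 17
  between Vale and Pine: 19 + 17 − 5 = 31
  between Pine and Ash: 17 + 23 − 9 = 31
Cheapest insertion is between Knoll and Sutton, adding 15.
New total = 72 + 15 = 87.

Adding 15 blocks by placing Thorn on the Knoll–Sutton leg.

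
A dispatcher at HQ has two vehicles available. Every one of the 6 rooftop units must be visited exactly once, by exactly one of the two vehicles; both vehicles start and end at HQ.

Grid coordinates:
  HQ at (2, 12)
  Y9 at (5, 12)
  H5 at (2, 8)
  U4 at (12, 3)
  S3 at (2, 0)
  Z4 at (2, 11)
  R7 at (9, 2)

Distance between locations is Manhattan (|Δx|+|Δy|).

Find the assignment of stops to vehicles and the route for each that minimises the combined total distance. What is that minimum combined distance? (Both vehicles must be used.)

46 — the smallest possible combined total.

Check every non-empty split of the stops between the two vehicles; for each half take its own optimal tour:
  {Y9} + {H5, U4, S3, Z4, R7}: 6 + 44 = 50
  {H5} + {Y9, U4, S3, Z4, R7}: 8 + 44 = 52
  {Y9, H5} + {U4, S3, Z4, R7}: 14 + 44 = 58
  {U4} + {Y9, H5, S3, Z4, R7}: 38 + 38 = 76
  {Y9, U4} + {H5, S3, Z4, R7}: 38 + 38 = 76
  {H5, U4} + {Y9, S3, Z4, R7}: 38 + 38 = 76
  … (31 splits in total)
  {Z4} + {Y9, H5, U4, S3, R7}: 2 + 44 = 46  ← best
Best: vehicle 1 HQ → Z4 → HQ = 2; vehicle 2 HQ → Y9 → U4 → R7 → S3 → H5 → HQ = 44; combined 46.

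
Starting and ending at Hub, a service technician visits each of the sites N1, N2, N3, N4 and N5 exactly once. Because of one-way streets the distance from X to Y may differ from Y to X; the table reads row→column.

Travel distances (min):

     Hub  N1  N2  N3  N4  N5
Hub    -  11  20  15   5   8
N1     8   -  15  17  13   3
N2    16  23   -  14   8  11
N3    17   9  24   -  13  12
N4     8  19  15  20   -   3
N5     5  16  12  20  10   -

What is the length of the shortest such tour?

Shortest round trip = 51 min.

Hub-N1-N2-N3-N4-N5-Hub: 11+15+14+13+3+5 = 61
Hub-N1-N2-N3-N5-N4-Hub: 11+15+14+12+10+8 = 70
Hub-N1-N2-N4-N3-N5-Hub: 11+15+8+20+12+5 = 71
Hub-N1-N2-N4-N5-N3-Hub: 11+15+8+3+20+17 = 74
Hub-N1-N2-N5-N3-N4-Hub: 11+15+11+20+13+8 = 78
Hub-N1-N2-N5-N4-N3-Hub: 11+15+11+10+20+17 = 84
Hub-N1-N3-N2-N4-N5-Hub: 11+17+24+8+3+5 = 68
Hub-N1-N3-N2-N5-N4-Hub: 11+17+24+11+10+8 = 81
Hub-N1-N3-N4-N2-N5-Hub: 11+17+13+15+11+5 = 72
Hub-N1-N3-N4-N5-N2-Hub: 11+17+13+3+12+16 = 72
Hub-N1-N3-N5-N2-N4-Hub: 11+17+12+12+8+8 = 68
Hub-N1-N3-N5-N4-N2-Hub: 11+17+12+10+15+16 = 81
Hub-N1-N4-N2-N3-N5-Hub: 11+13+15+14+12+5 = 70
Hub-N1-N4-N2-N5-N3-Hub: 11+13+15+11+20+17 = 87
… (106 more)
Hub-N4-N2-N3-N1-N5-Hub: 5+15+14+9+3+5 = 51  ← best
The minimum is 51.
One optimal route: Hub → N4 → N2 → N3 → N1 → N5 → Hub.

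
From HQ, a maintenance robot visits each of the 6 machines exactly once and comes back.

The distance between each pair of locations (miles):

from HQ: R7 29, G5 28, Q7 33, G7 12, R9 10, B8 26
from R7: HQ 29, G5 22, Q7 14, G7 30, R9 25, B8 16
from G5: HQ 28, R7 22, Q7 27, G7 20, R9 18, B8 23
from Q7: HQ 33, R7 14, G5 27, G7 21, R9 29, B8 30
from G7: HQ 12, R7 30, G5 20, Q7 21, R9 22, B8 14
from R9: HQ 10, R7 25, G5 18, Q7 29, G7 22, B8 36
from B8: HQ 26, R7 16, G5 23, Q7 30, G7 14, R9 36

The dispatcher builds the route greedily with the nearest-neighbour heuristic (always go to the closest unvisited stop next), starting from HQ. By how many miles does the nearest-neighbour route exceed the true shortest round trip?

14 miles longer than the optimal tour.

From HQ: R9=10, G7=12, B8=26, G5=28, R7=29, Q7=33 → choose R9 (10).
From R9: G5=18, G7=22, R7=25, Q7=29, B8=36 → choose G5 (18).
From G5: G7=20, R7=22, B8=23, Q7=27 → choose G7 (20).
From G7: B8=14, Q7=21, R7=30 → choose B8 (14).
From B8: R7=16, Q7=30 → choose R7 (16).
From R7: Q7=14 → choose Q7 (14).
NN route HQ → R9 → G5 → G7 → B8 → R7 → Q7 → HQ costs 125.
Optimal: HQ → G7 → B8 → R7 → Q7 → G5 → R9 → HQ costs 111 (by enumerating all 360 distinct tours).
Excess = 125 − 111 = 14.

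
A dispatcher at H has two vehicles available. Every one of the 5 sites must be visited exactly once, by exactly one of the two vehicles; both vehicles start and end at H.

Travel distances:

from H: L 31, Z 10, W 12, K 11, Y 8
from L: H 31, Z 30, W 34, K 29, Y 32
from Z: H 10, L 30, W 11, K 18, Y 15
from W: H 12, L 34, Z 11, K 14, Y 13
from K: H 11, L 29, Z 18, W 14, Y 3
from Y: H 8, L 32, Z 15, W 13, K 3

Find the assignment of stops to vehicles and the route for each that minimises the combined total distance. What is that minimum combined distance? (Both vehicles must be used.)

104 — the smallest possible combined total.

Check every non-empty split of the stops between the two vehicles; for each half take its own optimal tour:
  {L} + {Z, W, K, Y}: 62 + 46 = 108
  {Z} + {L, W, K, Y}: 20 + 86 = 106
  {L, Z} + {W, K, Y}: 71 + 37 = 108
  {W} + {L, Z, K, Y}: 24 + 80 = 104
  {L, W} + {Z, K, Y}: 77 + 39 = 116
  {Z, W} + {L, K, Y}: 33 + 71 = 104
  … (15 splits in total)
Best: vehicle 1 H → W → H = 24; vehicle 2 H → Z → L → K → Y → H = 80; combined 104.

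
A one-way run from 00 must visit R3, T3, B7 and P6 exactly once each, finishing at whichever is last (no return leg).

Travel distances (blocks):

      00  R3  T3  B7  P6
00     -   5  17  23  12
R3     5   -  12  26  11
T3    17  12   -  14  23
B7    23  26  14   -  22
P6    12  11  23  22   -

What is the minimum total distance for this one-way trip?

Shortest open route: 49 blocks.

There are 4! = 24 possible orderings.
00 → R3 → T3 → B7 → P6: 5+12+14+22 = 53
00 → R3 → T3 → P6 → B7: 5+12+23+22 = 62
00 → R3 → B7 → T3 → P6: 5+26+14+23 = 68
00 → R3 → B7 → P6 → T3: 5+26+22+23 = 76
00 → R3 → P6 → T3 → B7: 5+11+23+14 = 53
00 → R3 → P6 → B7 → T3: 5+11+22+14 = 52
00 → T3 → R3 → B7 → P6: 17+12+26+22 = 77
00 → T3 → R3 → P6 → B7: 17+12+11+22 = 62
00 → T3 → B7 → R3 → P6: 17+14+26+11 = 68
00 → T3 → B7 → P6 → R3: 17+14+22+11 = 64
00 → T3 → P6 → R3 → B7: 17+23+11+26 = 77
00 → T3 → P6 → B7 → R3: 17+23+22+26 = 88
00 → B7 → R3 → T3 → P6: 23+26+12+23 = 84
00 → B7 → R3 → P6 → T3: 23+26+11+23 = 83
… (10 more)
00 → P6 → R3 → T3 → B7: 12+11+12+14 = 49  ← best
The minimum is 49.
One shortest path: 00 → P6 → R3 → T3 → B7.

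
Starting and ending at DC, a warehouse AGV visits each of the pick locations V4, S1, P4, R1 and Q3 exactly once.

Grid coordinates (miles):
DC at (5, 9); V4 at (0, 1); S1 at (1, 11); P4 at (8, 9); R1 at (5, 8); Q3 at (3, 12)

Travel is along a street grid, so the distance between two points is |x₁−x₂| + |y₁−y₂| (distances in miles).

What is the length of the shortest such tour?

DC - V4 - S1 - P4 - R1 - Q3 - DC: 13+11+9+4+6+5 = 48
DC - V4 - S1 - P4 - Q3 - R1 - DC: 13+11+9+8+6+1 = 48
DC - V4 - S1 - R1 - P4 - Q3 - DC: 13+11+7+4+8+5 = 48
DC - V4 - S1 - R1 - Q3 - P4 - DC: 13+11+7+6+8+3 = 48
DC - V4 - S1 - Q3 - P4 - R1 - DC: 13+11+3+8+4+1 = 40
DC - V4 - S1 - Q3 - R1 - P4 - DC: 13+11+3+6+4+3 = 40
DC - V4 - P4 - S1 - R1 - Q3 - DC: 13+16+9+7+6+5 = 56
DC - V4 - P4 - S1 - Q3 - R1 - DC: 13+16+9+3+6+1 = 48
DC - V4 - P4 - R1 - S1 - Q3 - DC: 13+16+4+7+3+5 = 48
DC - V4 - P4 - R1 - Q3 - S1 - DC: 13+16+4+6+3+6 = 48
DC - V4 - P4 - Q3 - S1 - R1 - DC: 13+16+8+3+7+1 = 48
DC - V4 - P4 - Q3 - R1 - S1 - DC: 13+16+8+6+7+6 = 56
DC - V4 - R1 - S1 - P4 - Q3 - DC: 13+12+7+9+8+5 = 54
DC - V4 - R1 - S1 - Q3 - P4 - DC: 13+12+7+3+8+3 = 46
… (46 more)
DC - P4 - R1 - V4 - S1 - Q3 - DC: 3+4+12+11+3+5 = 38  ← best
The minimum is 38.
One optimal route: DC → P4 → R1 → V4 → S1 → Q3 → DC (or its reverse).

Minimum total distance: 38 miles.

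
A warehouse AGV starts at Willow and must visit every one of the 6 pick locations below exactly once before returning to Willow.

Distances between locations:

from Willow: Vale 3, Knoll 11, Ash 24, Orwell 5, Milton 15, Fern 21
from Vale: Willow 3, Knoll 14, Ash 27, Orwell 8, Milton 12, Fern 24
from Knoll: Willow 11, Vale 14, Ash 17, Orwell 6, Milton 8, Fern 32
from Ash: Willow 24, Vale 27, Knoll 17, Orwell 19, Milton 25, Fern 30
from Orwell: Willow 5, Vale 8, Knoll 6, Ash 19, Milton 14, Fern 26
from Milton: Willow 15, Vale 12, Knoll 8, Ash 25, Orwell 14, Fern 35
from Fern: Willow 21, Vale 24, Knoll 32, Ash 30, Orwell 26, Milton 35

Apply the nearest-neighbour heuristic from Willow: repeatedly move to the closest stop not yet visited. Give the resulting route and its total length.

From Willow: distances to unvisited — Vale=3, Orwell=5, Knoll=11, Milton=15, Fern=21, Ash=24. Nearest is Vale (3).
From Vale: distances to unvisited — Orwell=8, Milton=12, Knoll=14, Fern=24, Ash=27. Nearest is Orwell (8).
From Orwell: distances to unvisited — Knoll=6, Milton=14, Ash=19, Fern=26. Nearest is Knoll (6).
From Knoll: distances to unvisited — Milton=8, Ash=17, Fern=32. Nearest is Milton (8).
From Milton: distances to unvisited — Ash=25, Fern=35. Nearest is Ash (25).
From Ash: distances to unvisited — Fern=30. Nearest is Fern (30).
Return Fern→Willow: 21.
Total = 3 + 8 + 6 + 8 + 25 + 30 + 21 = 101.

Nearest-neighbour total = 101; route Willow → Vale → Orwell → Knoll → Milton → Ash → Fern → Willow.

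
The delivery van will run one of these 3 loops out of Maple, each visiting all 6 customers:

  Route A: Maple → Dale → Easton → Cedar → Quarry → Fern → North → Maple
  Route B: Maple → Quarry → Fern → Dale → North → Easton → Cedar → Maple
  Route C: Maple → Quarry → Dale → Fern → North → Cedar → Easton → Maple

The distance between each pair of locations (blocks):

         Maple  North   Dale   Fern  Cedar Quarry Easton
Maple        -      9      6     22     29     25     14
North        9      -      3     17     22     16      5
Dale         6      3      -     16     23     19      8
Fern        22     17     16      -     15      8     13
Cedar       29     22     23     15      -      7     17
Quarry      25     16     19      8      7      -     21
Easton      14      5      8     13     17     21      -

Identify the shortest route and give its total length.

Route A: 6 + 8 + 17 + 7 + 8 + 17 + 9 = 72
Route B: 25 + 8 + 16 + 3 + 5 + 17 + 29 = 103
Route C: 25 + 19 + 16 + 17 + 22 + 17 + 14 = 130

Shortest is Route A, total 72 blocks.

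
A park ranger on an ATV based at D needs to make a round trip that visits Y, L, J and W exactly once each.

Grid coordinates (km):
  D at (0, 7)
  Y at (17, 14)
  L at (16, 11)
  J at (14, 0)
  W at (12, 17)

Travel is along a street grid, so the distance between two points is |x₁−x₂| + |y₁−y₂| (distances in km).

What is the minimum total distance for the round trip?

D→Y→L→J→W→D: 24+4+13+19+22 = 82
D→Y→L→W→J→D: 24+4+10+19+21 = 78
D→Y→J→L→W→D: 24+17+13+10+22 = 86
D→Y→J→W→L→D: 24+17+19+10+20 = 90
D→Y→W→L→J→D: 24+8+10+13+21 = 76
D→Y→W→J→L→D: 24+8+19+13+20 = 84
D→L→Y→J→W→D: 20+4+17+19+22 = 82
D→L→Y→W→J→D: 20+4+8+19+21 = 72
D→L→J→Y→W→D: 20+13+17+8+22 = 80
D→L→W→Y→J→D: 20+10+8+17+21 = 76
D→J→Y→L→W→D: 21+17+4+10+22 = 74
D→J→L→Y→W→D: 21+13+4+8+22 = 68
The minimum is 68.
One optimal route: D → J → L → Y → W → D (or its reverse).

68 km — the shortest possible round trip.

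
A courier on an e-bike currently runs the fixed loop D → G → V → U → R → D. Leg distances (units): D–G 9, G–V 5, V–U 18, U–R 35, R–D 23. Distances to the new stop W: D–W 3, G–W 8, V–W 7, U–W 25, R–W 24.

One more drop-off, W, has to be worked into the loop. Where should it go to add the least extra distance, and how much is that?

Insertion cost between consecutive stops i–j is d(i,W) + d(W,j) − d(i,j):
  between D and G: 3 + 8 − 9 = 2
  between G and V: 8 + 7 − 5 = 10
  between V and U: 7 + 25 − 18 = 14
  between U and R: 25 + 24 − 35 = 14
  between R and D: 24 + 3 − 23 = 4
Cheapest insertion is between D and G, adding 2.
New total = 90 + 2 = 92.

+2 — insert W between D and G.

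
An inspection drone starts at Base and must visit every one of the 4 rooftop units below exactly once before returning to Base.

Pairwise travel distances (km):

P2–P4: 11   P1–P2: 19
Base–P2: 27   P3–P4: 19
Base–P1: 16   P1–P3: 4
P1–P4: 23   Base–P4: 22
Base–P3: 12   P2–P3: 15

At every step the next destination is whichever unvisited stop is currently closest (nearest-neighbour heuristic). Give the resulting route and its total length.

At Base the remaining stops are P3 12, P1 16, P4 22, P2 27; go to P3.
At P3 the remaining stops are P1 4, P2 15, P4 19; go to P1.
At P1 the remaining stops are P2 19, P4 23; go to P2.
At P2 the remaining stops are P4 11; go to P4.
Return P4→Base: 22.
Total = 12 + 4 + 19 + 11 + 22 = 68.

Total distance 68 km via the nearest-neighbour route Base → P3 → P1 → P2 → P4 → Base.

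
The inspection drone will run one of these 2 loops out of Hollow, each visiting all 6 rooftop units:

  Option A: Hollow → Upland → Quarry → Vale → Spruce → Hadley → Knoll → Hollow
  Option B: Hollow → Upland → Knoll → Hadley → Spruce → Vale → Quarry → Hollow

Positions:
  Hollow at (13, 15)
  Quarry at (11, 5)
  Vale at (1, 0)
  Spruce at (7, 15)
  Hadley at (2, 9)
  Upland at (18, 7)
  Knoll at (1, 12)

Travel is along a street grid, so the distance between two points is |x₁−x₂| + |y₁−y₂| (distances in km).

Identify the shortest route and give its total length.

Option A: 13 + 9 + 15 + 21 + 11 + 4 + 15 = 88
Option B: 13 + 22 + 4 + 11 + 21 + 15 + 12 = 98

88 km — Option A is the shortest.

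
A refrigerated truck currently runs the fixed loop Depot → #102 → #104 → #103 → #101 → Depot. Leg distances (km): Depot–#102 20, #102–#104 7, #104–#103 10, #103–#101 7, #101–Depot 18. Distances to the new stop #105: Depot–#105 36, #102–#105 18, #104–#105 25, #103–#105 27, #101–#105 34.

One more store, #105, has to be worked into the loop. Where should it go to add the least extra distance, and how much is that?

Adding 34 km by placing #105 on the Depot–#102 leg.

Insertion cost between consecutive stops i–j is d(i,#105) + d(#105,j) − d(i,j):
  between Depot and #102: 36 + 18 − 20 = 34
  between #102 and #104: 18 + 25 − 7 = 36
  between #104 and #103: 25 + 27 − 10 = 42
  between #103 and #101: 27 + 34 − 7 = 54
  between #101 and Depot: 34 + 36 − 18 = 52
Cheapest insertion is between Depot and #102, adding 34.
New total = 62 + 34 = 96.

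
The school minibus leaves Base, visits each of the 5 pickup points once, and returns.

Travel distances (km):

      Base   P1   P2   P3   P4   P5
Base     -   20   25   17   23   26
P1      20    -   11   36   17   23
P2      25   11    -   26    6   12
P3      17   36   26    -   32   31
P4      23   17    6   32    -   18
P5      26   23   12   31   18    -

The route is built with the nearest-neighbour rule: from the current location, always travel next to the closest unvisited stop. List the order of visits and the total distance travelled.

Total distance 115 km via the nearest-neighbour route Base → P3 → P2 → P4 → P1 → P5 → Base.

Base → [P3:17 / P1:20 / P4:23 / P2:25 / P5:26] → P3 (17)
P3 → [P2:26 / P5:31 / P4:32 / P1:36] → P2 (26)
P2 → [P4:6 / P1:11 / P5:12] → P4 (6)
P4 → [P1:17 / P5:18] → P1 (17)
P1 → [P5:23] → P5 (23)
Return P5→Base: 26.
Total = 17 + 26 + 6 + 17 + 23 + 26 = 115.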